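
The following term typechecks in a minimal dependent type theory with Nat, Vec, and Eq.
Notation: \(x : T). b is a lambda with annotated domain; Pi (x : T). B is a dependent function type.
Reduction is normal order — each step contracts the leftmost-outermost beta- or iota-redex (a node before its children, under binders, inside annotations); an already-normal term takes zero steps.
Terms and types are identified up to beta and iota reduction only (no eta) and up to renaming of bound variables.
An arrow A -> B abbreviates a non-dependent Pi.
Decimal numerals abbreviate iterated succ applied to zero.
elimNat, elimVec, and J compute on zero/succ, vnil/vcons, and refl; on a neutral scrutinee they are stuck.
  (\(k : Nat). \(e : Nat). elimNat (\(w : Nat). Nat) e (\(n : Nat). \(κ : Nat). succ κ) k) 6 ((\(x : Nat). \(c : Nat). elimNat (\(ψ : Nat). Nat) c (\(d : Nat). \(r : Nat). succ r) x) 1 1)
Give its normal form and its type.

reduced normal form:
  8
the term's type:
  Nat


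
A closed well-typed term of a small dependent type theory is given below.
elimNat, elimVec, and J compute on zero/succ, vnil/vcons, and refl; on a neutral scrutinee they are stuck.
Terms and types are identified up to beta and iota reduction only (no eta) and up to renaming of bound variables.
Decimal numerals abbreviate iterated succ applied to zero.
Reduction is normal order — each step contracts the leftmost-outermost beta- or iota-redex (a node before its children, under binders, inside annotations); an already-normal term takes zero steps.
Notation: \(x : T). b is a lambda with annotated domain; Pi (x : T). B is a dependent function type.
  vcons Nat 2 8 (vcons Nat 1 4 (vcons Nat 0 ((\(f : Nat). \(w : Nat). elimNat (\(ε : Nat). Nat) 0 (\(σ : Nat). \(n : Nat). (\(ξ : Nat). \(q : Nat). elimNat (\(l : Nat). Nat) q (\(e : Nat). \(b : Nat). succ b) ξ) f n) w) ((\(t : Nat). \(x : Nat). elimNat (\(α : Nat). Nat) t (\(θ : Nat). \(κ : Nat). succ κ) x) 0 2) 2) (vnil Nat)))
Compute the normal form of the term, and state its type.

normal form:
  vcons Nat 2 8 (vcons Nat 1 4 (vcons Nat 0 4 (vnil Nat)))
the term's type:
  Vec Nat 3


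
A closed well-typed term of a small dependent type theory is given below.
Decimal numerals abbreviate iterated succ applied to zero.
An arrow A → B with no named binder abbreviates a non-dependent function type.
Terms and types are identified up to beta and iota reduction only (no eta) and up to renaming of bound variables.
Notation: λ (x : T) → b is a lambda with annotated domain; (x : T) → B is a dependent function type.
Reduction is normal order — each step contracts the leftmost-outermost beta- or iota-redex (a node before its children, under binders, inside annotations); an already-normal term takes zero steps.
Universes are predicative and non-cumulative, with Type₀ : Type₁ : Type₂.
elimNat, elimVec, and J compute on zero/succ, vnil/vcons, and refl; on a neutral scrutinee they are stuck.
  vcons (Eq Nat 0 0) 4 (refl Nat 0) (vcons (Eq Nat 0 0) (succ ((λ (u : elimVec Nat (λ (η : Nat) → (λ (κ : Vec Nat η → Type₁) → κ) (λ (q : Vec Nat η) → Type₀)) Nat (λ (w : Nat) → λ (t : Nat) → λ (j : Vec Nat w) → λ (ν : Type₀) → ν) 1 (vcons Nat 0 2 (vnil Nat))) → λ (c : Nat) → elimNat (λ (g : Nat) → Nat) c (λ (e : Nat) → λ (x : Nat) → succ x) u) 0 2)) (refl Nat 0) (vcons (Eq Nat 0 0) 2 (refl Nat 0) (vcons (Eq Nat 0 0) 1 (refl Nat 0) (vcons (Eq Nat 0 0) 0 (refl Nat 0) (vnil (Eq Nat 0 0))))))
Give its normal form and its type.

reduced normal form:
  vcons (Eq Nat 0 0) 4 (refl Nat 0) (vcons (Eq Nat 0 0) 3 (refl Nat 0) (vcons (Eq Nat 0 0) 2 (refl Nat 0) (vcons (Eq Nat 0 0) 1 (refl Nat 0) (vcons (Eq Nat 0 0) 0 (refl Nat 0) (vnil (Eq Nat 0 0))))))
type:
  Vec (Eq Nat 0 0) 5


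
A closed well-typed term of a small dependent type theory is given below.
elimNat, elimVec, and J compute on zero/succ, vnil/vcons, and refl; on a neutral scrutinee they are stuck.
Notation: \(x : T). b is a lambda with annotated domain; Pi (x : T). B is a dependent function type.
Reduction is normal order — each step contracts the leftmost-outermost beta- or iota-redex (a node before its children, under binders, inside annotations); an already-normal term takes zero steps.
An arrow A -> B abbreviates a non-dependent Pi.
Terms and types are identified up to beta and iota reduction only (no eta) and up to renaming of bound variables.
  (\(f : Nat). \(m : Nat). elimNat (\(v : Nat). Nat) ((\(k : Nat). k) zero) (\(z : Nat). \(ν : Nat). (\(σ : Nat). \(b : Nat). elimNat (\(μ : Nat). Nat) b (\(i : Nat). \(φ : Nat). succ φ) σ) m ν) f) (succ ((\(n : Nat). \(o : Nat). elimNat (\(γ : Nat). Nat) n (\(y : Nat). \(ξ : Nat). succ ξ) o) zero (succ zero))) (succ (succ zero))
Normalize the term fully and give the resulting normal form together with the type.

resulting normal form:
  succ (succ (succ (succ zero)))
the term's type:
  Nat
observation: normalization takes exactly 34 steps under the normal-order strategy.


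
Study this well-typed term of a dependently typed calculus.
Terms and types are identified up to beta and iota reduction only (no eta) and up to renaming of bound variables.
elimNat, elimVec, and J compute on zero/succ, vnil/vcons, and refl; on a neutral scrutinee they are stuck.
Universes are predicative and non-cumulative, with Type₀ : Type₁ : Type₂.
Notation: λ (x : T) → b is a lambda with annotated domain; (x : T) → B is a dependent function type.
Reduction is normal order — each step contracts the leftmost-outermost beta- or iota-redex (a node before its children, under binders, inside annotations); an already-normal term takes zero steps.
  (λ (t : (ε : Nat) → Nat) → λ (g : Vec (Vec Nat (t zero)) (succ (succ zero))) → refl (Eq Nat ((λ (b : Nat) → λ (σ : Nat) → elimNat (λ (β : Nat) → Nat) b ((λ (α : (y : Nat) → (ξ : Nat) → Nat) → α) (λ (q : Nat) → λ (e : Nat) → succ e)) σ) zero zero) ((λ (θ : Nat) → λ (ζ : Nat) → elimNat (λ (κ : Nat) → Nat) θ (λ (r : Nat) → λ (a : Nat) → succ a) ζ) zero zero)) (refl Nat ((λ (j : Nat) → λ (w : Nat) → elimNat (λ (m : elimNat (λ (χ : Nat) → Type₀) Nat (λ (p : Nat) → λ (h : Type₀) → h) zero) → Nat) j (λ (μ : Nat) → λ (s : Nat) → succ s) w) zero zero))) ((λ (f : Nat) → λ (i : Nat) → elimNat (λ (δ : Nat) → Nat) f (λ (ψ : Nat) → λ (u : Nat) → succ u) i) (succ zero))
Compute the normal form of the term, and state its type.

reduced normal form:
  λ (t : Vec (Vec Nat (succ zero)) (succ (succ zero))) → refl (Eq Nat zero zero) (refl Nat zero)
the term's type:
  (t : Vec (Vec Nat (succ zero)) (succ (succ zero))) → Eq (Eq Nat zero zero) (refl Nat zero) (refl Nat zero)
observation: the term reaches its normal form after 13 normal-order steps.


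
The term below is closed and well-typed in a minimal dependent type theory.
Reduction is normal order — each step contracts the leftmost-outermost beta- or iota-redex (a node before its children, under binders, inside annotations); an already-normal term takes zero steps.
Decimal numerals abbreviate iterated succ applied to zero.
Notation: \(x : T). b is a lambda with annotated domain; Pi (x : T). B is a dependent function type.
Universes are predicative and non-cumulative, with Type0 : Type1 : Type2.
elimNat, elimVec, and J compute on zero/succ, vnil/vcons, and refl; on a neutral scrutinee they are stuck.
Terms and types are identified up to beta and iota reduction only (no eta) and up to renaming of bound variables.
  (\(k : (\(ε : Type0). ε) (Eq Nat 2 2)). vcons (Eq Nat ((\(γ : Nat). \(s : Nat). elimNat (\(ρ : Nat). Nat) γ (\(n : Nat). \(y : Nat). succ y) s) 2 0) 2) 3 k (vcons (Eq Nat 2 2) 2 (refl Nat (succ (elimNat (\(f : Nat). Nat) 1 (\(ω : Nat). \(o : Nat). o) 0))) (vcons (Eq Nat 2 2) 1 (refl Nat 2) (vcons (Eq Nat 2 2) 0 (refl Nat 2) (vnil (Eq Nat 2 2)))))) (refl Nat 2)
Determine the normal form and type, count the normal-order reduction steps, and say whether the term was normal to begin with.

normal form:
  vcons (Eq Nat 2 2) 3 (refl Nat 2) (vcons (Eq Nat 2 2) 2 (refl Nat 2) (vcons (Eq Nat 2 2) 1 (refl Nat 2) (vcons (Eq Nat 2 2) 0 (refl Nat 2) (vnil (Eq Nat 2 2)))))
inferred type:
  Vec (Eq Nat 2 2) 4
reduction steps (normal order): 5
term was already normal: no
first contracted redex: a beta-redex


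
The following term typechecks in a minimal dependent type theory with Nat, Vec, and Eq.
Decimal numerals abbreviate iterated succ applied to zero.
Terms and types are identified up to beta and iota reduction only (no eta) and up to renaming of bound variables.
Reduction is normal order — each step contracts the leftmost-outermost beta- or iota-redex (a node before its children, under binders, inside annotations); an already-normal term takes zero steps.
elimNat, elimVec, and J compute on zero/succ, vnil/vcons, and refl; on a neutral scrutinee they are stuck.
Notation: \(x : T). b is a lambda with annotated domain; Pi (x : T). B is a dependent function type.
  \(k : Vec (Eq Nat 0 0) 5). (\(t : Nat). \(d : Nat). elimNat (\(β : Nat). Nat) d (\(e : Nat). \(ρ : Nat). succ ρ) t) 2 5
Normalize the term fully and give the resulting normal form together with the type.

normal form:
  \(k : Vec (Eq Nat 0 0) 5). 7
type:
  Pi (k : Vec (Eq Nat 0 0) 5). Nat


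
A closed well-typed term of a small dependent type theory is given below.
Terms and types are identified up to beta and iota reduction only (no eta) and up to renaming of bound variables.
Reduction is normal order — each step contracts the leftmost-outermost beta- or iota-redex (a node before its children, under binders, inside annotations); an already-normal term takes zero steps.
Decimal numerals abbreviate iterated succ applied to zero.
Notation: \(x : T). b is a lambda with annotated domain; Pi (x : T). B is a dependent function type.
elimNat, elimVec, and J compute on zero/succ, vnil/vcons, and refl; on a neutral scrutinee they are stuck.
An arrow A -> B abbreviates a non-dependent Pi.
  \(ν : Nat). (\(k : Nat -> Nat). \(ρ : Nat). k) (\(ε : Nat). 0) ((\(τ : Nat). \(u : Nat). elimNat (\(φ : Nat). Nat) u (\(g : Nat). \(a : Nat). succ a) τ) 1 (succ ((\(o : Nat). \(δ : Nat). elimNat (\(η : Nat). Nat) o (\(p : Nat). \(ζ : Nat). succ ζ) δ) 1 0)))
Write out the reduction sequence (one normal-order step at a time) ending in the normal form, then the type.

normal-order reduction:
  \(ν : Nat). (\(k : Nat -> Nat). \(ρ : Nat). k) (\(ε : Nat). 0) ((\(τ : Nat). \(u : Nat). elimNat (\(φ : Nat). Nat) u (\(g : Nat). \(a : Nat). succ a) τ) 1 (succ ((\(o : Nat). \(δ : Nat). elimNat (\(η : Nat). Nat) o (\(p : Nat). \(ζ : Nat). succ ζ) δ) 1 0)))
  ~> \(ν : Nat). (\(k : Nat). \(ρ : Nat). 0) ((\(ε : Nat). \(τ : Nat). elimNat (\(u : Nat). Nat) τ (\(φ : Nat). \(g : Nat). succ g) ε) 1 (succ ((\(a : Nat). \(o : Nat). elimNat (\(δ : Nat). Nat) a (\(η : Nat). \(p : Nat). succ p) o) 1 0)))
  ~> \(ν : Nat). \(k : Nat). 0
the term's type:
  Nat -> Nat -> Nat


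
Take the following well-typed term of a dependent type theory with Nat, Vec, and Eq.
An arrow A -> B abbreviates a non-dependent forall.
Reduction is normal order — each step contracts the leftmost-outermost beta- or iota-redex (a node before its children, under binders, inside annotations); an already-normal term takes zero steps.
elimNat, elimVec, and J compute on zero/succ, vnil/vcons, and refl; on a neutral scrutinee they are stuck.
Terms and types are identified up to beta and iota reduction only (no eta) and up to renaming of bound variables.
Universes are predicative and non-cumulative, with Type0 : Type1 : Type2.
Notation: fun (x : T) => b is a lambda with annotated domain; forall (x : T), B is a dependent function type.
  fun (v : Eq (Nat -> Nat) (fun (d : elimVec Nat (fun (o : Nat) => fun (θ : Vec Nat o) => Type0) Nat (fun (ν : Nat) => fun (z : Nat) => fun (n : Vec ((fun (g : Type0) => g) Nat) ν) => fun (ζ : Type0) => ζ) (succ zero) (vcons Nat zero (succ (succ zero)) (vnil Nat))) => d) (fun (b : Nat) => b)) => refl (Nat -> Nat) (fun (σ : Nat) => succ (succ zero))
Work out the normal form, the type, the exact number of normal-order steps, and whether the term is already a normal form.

reduced normal form:
  fun (v : Eq (Nat -> Nat) (fun (d : Nat) => d) (fun (o : Nat) => o)) => refl (Nat -> Nat) (fun (θ : Nat) => succ (succ zero))
the term's type:
  Eq (Nat -> Nat) (fun (v : Nat) => v) (fun (d : Nat) => d) -> Eq (Nat -> Nat) (fun (o : Nat) => succ (succ zero)) (fun (θ : Nat) => succ (succ zero))
reduction steps (normal order): 6
term was already normal: no
first redex: an elimVec iota-redex


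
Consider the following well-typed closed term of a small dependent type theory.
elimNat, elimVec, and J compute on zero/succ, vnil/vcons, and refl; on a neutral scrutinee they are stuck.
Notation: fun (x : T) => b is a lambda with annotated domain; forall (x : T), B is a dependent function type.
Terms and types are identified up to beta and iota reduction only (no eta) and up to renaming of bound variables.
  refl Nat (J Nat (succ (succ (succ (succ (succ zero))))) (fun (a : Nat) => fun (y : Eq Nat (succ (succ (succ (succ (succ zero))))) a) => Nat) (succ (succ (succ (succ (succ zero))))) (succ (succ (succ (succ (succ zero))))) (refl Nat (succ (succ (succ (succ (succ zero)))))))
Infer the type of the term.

type:
  Eq Nat (succ (succ (succ (succ (succ zero))))) (succ (succ (succ (succ (succ zero)))))


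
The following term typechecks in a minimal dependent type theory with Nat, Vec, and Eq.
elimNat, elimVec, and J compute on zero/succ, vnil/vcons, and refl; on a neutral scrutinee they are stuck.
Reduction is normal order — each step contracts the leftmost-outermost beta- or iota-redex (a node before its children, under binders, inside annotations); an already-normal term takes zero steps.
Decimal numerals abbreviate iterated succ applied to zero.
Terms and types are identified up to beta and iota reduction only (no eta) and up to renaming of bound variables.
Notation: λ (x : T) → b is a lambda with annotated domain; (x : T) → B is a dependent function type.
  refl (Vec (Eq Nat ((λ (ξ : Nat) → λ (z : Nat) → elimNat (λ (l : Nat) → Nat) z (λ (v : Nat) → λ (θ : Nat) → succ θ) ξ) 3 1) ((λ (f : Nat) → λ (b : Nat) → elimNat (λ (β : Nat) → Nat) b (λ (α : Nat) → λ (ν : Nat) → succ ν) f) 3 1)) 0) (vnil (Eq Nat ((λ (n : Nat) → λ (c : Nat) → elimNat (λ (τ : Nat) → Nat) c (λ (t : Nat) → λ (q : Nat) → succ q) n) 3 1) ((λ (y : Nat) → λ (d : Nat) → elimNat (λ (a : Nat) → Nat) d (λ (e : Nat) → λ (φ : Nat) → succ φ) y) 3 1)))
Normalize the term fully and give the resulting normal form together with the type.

normal form:
  refl (Vec (Eq Nat 4 4) 0) (vnil (Eq Nat 4 4))
inferred type:
  Eq (Vec (Eq Nat 4 4) 0) (vnil (Eq Nat 4 4)) (vnil (Eq Nat 4 4))
observation: 48 normal-order steps normalize the term, beginning with a beta-redex.


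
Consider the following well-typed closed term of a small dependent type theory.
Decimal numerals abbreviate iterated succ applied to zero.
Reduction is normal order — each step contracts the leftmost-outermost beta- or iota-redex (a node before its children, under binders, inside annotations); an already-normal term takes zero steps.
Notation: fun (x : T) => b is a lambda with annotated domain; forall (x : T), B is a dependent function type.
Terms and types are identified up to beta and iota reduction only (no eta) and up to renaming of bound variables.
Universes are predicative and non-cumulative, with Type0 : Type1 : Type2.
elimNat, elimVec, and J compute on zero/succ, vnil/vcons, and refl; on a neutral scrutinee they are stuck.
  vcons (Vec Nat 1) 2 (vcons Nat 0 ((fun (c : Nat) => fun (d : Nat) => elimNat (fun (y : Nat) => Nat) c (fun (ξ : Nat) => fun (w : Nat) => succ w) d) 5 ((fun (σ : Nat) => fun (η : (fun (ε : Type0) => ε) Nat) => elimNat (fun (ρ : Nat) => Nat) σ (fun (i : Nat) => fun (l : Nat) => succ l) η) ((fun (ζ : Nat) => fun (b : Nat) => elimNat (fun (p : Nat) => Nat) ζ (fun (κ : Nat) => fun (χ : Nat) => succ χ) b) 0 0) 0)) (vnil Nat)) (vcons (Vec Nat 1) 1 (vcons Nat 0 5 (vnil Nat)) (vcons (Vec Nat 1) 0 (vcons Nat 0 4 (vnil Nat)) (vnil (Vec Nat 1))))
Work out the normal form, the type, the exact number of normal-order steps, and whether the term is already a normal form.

normal form:
  vcons (Vec Nat 1) 2 (vcons Nat 0 5 (vnil Nat)) (vcons (Vec Nat 1) 1 (vcons Nat 0 5 (vnil Nat)) (vcons (Vec Nat 1) 0 (vcons Nat 0 4 (vnil Nat)) (vnil (Vec Nat 1))))
type:
  Vec (Vec Nat 1) 3
normal-order step count: 9
started in normal form: no
first redex: a beta-redex


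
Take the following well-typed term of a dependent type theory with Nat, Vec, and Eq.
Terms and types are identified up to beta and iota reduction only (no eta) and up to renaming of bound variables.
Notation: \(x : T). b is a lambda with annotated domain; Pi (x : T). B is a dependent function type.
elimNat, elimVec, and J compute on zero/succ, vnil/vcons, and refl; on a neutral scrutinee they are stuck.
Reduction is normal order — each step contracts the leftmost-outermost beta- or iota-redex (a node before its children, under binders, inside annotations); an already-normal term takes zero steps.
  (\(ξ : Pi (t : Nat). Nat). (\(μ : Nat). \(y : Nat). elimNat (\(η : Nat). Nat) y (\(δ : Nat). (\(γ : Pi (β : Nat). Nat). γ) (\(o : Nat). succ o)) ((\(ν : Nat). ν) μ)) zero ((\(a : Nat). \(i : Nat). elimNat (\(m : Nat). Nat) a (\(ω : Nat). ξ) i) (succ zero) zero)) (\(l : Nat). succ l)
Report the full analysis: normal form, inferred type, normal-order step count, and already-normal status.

reduced normal form:
  succ zero
inferred type:
  Nat
reduction steps (normal order): 9
started in normal form: no
first contracted redex: a beta-redex


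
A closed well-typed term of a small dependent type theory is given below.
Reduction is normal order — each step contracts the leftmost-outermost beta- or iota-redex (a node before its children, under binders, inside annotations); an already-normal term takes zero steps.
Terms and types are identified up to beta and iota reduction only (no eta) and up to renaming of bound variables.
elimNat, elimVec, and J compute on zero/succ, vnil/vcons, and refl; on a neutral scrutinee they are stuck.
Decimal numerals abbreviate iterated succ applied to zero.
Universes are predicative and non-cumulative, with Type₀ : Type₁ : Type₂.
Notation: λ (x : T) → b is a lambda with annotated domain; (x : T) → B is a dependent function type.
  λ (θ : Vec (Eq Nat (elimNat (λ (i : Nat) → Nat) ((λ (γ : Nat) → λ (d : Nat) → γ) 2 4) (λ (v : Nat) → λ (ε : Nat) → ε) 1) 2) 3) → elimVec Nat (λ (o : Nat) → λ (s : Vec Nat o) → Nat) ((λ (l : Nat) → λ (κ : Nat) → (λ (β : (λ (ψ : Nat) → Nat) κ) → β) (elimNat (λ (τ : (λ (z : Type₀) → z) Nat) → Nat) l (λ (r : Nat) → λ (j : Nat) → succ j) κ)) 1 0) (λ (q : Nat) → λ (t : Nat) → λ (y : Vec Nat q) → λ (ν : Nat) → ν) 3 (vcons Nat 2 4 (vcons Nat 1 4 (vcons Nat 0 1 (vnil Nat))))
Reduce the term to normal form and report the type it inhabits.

normal form:
  λ (θ : Vec (Eq Nat 2 2) 3) → 1
inferred type:
  (θ : Vec (Eq Nat 2 2) 3) → Nat


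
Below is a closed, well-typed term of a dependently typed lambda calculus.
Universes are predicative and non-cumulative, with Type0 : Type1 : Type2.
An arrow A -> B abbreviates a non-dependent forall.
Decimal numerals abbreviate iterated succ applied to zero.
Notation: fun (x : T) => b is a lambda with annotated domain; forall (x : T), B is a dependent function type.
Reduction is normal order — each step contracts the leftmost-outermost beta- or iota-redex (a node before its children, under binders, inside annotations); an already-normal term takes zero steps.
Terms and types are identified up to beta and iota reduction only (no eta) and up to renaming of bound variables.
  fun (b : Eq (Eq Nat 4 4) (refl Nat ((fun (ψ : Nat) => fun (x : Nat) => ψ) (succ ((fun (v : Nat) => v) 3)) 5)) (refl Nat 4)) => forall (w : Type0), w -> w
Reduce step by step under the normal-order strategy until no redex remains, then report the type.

reduction (normal order):
  fun (b : Eq (Eq Nat 4 4) (refl Nat ((fun (ψ : Nat) => fun (x : Nat) => ψ) (succ ((fun (v : Nat) => v) 3)) 5)) (refl Nat 4)) => forall (w : Type0), w -> w
  ~> fun (b : Eq (Eq Nat 4 4) (refl Nat ((fun (ψ : Nat) => succ ((fun (x : Nat) => x) 3)) 5)) (refl Nat 4)) => forall (v : Type0), v -> v
  ~> fun (b : Eq (Eq Nat 4 4) (refl Nat (succ ((fun (ψ : Nat) => ψ) 3))) (refl Nat 4)) => forall (x : Type0), x -> x
  ~> fun (b : Eq (Eq Nat 4 4) (refl Nat 4) (refl Nat 4)) => forall (ψ : Type0), ψ -> ψ
type:
  Eq (Eq Nat 4 4) (refl Nat 4) (refl Nat 4) -> Type1


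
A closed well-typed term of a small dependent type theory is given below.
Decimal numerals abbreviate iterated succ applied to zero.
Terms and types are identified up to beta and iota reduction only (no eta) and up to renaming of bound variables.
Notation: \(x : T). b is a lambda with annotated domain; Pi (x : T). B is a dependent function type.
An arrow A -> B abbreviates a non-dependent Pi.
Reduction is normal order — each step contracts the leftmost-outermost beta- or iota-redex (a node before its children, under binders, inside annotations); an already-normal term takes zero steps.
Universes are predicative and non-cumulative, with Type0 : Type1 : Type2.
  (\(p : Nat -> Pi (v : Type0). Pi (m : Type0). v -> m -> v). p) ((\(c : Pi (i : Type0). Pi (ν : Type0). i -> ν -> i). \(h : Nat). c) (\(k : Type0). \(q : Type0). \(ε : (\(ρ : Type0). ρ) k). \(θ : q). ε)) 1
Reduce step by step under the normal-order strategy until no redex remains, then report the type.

reduction (normal order):
  (\(p : Nat -> Pi (v : Type0). Pi (m : Type0). v -> m -> v). p) ((\(c : Pi (i : Type0). Pi (ν : Type0). i -> ν -> i). \(h : Nat). c) (\(k : Type0). \(q : Type0). \(ε : (\(ρ : Type0). ρ) k). \(θ : q). ε)) 1
  ~> (\(p : Pi (v : Type0). Pi (m : Type0). v -> m -> v). \(c : Nat). p) (\(i : Type0). \(ν : Type0). \(h : (\(k : Type0). k) i). \(q : ν). h) 1
  ~> (\(p : Nat). \(v : Type0). \(m : Type0). \(c : (\(i : Type0). i) v). \(ν : m). c) 1
  ~> \(p : Type0). \(v : Type0). \(m : (\(c : Type0). c) p). \(i : v). m
  ~> \(p : Type0). \(v : Type0). \(m : p). \(c : v). m
type:
  Pi (p : Type0). Pi (v : Type0). p -> v -> p


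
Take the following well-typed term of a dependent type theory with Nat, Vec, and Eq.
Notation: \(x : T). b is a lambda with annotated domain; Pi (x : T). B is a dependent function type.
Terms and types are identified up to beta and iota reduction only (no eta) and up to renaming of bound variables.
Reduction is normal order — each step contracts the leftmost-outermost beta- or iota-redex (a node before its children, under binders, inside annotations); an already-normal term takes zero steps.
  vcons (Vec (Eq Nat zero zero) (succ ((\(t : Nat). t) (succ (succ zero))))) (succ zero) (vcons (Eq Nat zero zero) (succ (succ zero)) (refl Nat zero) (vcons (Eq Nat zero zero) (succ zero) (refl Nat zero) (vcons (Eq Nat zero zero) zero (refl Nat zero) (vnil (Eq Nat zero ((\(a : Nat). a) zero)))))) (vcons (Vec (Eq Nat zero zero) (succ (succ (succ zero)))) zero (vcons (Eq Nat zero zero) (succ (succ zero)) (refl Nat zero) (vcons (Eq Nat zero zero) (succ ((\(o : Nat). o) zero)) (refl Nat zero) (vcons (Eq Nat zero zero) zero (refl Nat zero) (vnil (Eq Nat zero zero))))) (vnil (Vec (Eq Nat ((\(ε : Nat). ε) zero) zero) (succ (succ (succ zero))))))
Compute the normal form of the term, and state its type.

normal form:
  vcons (Vec (Eq Nat zero zero) (succ (succ (succ zero)))) (succ zero) (vcons (Eq Nat zero zero) (succ (succ zero)) (refl Nat zero) (vcons (Eq Nat zero zero) (succ zero) (refl Nat zero) (vcons (Eq Nat zero zero) zero (refl Nat zero) (vnil (Eq Nat zero zero))))) (vcons (Vec (Eq Nat zero zero) (succ (succ (succ zero)))) zero (vcons (Eq Nat zero zero) (succ (succ zero)) (refl Nat zero) (vcons (Eq Nat zero zero) (succ zero) (refl Nat zero) (vcons (Eq Nat zero zero) zero (refl Nat zero) (vnil (Eq Nat zero zero))))) (vnil (Vec (Eq Nat zero zero) (succ (succ (succ zero))))))
inferred type:
  Vec (Vec (Eq Nat zero zero) (succ (succ (succ zero)))) (succ (succ zero))


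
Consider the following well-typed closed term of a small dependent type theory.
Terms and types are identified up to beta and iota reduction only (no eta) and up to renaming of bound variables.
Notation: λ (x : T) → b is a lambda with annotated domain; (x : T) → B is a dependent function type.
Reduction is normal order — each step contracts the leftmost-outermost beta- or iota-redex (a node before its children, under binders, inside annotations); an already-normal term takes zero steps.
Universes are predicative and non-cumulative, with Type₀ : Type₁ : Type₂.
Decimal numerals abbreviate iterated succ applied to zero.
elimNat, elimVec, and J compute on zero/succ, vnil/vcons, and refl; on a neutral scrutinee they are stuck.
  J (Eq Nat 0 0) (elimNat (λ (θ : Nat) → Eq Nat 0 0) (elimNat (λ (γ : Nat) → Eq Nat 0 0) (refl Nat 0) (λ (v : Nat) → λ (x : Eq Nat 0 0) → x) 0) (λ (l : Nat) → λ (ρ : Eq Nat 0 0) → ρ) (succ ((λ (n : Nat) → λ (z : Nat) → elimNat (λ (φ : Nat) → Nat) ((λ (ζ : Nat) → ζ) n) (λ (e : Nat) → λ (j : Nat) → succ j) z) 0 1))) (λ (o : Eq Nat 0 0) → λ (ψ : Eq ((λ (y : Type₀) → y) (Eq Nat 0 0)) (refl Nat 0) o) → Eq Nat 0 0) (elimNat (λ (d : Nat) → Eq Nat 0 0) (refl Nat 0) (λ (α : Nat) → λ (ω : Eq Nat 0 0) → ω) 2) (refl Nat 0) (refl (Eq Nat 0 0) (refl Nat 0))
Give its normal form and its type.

reduced normal form:
  refl Nat 0
type:
  Eq Nat 0 0
observation: the term reaches its normal form after 8 normal-order steps.


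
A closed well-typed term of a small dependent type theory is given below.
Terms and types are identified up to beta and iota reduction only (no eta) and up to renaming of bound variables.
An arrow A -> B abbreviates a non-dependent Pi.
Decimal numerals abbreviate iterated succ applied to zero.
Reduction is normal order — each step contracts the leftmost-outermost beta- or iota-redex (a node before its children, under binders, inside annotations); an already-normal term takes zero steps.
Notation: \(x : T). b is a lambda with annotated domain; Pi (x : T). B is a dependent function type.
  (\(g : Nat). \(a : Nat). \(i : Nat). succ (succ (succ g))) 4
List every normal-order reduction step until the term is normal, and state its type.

normal-order reduction sequence:
  (\(g : Nat). \(a : Nat). \(i : Nat). succ (succ (succ g))) 4
  ~> \(g : Nat). \(a : Nat). 7
type:
  Nat -> Nat -> Nat


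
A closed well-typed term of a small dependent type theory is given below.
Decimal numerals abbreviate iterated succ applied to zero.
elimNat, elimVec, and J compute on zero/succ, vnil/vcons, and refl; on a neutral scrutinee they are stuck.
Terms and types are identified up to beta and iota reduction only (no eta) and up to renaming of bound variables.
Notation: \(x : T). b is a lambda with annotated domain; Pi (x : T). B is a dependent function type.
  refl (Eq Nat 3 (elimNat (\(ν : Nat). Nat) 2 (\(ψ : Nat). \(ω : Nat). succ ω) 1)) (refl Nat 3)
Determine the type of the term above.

inferred type:
  Eq (Eq Nat 3 3) (refl Nat 3) (refl Nat 3)


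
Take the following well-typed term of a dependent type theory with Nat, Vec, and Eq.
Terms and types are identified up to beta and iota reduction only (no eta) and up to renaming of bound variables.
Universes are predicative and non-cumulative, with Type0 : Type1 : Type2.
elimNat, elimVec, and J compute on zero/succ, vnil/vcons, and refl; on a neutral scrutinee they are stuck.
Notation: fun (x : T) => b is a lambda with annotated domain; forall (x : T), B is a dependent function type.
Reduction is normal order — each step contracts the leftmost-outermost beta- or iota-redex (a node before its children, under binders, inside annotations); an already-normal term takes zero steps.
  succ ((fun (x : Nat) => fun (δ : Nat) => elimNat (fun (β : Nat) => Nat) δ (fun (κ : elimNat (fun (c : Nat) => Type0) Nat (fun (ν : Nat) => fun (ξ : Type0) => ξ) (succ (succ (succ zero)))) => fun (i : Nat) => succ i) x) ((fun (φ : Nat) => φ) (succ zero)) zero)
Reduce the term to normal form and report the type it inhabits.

normal form:
  succ (succ zero)
type:
  Nat


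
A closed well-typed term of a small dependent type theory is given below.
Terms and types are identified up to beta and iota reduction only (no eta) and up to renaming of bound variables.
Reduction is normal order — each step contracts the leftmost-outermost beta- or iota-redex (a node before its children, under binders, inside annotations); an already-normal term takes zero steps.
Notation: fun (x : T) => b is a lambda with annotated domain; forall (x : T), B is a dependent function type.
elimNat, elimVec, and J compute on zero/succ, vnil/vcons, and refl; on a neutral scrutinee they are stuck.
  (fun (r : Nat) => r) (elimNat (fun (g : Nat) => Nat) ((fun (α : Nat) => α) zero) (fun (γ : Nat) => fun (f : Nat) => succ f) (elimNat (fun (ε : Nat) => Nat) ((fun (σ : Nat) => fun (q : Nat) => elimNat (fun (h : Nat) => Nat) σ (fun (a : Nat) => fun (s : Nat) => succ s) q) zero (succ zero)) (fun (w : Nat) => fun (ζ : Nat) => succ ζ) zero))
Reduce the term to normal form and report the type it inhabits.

reduced normal form:
  succ zero
inferred type:
  Nat


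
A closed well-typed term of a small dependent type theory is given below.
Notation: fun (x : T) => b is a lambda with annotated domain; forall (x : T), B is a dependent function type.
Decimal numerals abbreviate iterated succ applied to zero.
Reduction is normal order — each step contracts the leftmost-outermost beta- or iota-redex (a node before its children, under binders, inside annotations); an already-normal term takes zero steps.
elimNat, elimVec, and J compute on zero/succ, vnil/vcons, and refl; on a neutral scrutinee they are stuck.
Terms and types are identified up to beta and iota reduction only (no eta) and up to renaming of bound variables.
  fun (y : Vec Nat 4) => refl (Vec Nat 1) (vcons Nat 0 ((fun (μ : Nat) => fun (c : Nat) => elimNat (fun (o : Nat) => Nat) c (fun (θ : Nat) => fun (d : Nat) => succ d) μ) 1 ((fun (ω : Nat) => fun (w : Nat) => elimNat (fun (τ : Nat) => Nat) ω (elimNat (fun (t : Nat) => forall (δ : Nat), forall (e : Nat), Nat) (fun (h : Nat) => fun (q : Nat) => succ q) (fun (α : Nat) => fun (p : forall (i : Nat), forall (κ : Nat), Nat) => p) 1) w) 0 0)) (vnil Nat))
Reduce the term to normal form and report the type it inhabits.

resulting normal form:
  fun (y : Vec Nat 4) => refl (Vec Nat 1) (vcons Nat 0 1 (vnil Nat))
inferred type:
  forall (y : Vec Nat 4), Eq (Vec Nat 1) (vcons Nat 0 1 (vnil Nat)) (vcons Nat 0 1 (vnil Nat))


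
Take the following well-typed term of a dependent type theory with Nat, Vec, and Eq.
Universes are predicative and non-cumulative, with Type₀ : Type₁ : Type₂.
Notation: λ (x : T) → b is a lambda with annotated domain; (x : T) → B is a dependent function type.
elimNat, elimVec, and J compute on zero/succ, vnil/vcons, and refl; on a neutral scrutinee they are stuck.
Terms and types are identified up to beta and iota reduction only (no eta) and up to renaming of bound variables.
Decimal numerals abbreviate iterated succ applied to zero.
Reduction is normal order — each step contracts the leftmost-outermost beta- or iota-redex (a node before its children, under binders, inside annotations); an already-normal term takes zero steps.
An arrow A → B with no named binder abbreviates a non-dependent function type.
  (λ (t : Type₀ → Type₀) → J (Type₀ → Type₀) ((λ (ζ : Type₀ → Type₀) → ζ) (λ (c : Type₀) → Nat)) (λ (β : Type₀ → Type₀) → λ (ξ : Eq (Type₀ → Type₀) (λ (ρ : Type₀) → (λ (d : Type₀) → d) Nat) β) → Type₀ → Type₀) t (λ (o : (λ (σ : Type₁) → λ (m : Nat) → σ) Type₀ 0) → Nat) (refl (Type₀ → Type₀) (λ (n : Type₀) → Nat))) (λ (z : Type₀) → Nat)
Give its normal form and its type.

normal form:
  λ (t : Type₀) → Nat
the term's type:
  Type₀ → Type₀
observation: the term reaches its normal form after 2 normal-order steps.


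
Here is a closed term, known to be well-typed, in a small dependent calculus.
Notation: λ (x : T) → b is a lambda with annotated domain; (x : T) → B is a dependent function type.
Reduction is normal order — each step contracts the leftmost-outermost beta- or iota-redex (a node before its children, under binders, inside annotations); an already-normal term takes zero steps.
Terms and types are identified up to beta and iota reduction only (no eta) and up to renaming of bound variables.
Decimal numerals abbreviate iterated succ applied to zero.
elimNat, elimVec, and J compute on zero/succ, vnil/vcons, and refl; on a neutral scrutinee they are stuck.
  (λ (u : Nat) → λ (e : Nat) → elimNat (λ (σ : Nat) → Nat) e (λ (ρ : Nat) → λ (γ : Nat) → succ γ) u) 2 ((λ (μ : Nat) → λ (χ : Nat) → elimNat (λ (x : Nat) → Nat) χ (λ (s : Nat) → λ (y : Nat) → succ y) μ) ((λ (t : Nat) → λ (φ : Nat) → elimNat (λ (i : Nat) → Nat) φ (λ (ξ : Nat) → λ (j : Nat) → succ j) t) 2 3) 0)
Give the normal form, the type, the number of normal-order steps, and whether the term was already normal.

normal form:
  7
the term's type:
  Nat
steps to reach normal form (normal order): 36
already normal: no
first redex: a beta-redex


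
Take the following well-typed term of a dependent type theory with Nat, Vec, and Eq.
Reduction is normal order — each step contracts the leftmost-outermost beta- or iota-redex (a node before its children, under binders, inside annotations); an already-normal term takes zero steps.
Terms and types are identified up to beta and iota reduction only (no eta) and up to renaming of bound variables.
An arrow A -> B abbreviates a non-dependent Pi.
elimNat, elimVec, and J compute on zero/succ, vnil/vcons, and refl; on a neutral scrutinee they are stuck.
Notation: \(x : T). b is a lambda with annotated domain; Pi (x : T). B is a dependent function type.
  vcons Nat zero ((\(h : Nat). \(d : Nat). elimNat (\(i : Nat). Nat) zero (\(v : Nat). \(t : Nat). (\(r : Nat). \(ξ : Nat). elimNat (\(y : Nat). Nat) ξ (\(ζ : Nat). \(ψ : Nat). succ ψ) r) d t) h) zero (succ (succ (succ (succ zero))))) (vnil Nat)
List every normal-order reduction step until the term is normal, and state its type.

normal-order reduction sequence:
  vcons Nat zero ((\(h : Nat). \(d : Nat). elimNat (\(i : Nat). Nat) zero (\(v : Nat). \(t : Nat). (\(r : Nat). \(ξ : Nat). elimNat (\(y : Nat). Nat) ξ (\(ζ : Nat). \(ψ : Nat). succ ψ) r) d t) h) zero (succ (succ (succ (succ zero))))) (vnil Nat)
  ~> vcons Nat zero ((\(h : Nat). elimNat (\(d : Nat). Nat) zero (\(i : Nat). \(v : Nat). (\(t : Nat). \(r : Nat). elimNat (\(ξ : Nat). Nat) r (\(y : Nat). \(ζ : Nat). succ ζ) t) h v) zero) (succ (succ (succ (succ zero))))) (vnil Nat)
  ~> vcons Nat zero (elimNat (\(h : Nat). Nat) zero (\(d : Nat). \(i : Nat). (\(v : Nat). \(t : Nat). elimNat (\(r : Nat). Nat) t (\(ξ : Nat). \(y : Nat). succ y) v) (succ (succ (succ (succ zero)))) i) zero) (vnil Nat)
  ~> vcons Nat zero zero (vnil Nat)
inferred type:
  Vec Nat (succ zero)


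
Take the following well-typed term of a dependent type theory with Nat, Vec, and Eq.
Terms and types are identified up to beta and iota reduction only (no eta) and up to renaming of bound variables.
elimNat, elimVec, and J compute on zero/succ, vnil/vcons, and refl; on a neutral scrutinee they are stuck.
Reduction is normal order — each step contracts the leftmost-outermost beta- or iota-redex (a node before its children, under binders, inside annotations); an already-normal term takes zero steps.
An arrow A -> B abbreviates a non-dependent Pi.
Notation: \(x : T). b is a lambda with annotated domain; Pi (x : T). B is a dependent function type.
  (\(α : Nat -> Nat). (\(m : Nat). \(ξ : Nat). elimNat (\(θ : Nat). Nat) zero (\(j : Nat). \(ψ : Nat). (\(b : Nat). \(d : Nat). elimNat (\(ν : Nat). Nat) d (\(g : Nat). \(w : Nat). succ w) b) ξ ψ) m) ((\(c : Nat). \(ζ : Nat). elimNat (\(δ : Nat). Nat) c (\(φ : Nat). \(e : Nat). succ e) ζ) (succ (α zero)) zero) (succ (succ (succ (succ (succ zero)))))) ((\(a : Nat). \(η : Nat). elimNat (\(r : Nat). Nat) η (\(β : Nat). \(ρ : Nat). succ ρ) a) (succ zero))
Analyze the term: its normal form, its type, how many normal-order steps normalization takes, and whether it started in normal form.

normal form:
  succ (succ (succ (succ (succ (succ (succ (succ (succ (succ zero)))))))))
type:
  Nat
steps to reach normal form (normal order): 37
started in normal form: no
first contracted redex: a beta-redex


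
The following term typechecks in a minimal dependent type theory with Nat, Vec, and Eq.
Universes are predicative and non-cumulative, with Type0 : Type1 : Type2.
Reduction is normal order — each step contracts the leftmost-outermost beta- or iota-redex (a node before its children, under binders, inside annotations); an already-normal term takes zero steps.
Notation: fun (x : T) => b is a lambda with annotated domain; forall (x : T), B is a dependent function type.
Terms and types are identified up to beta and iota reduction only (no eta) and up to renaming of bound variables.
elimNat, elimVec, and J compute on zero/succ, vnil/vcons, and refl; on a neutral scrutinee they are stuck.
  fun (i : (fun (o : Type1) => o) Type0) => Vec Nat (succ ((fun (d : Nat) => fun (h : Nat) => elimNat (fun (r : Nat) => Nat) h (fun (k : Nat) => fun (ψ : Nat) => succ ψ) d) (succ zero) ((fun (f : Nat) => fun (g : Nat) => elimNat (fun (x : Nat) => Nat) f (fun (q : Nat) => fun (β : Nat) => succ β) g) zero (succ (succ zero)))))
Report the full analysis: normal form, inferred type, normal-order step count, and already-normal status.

normal form:
  fun (i : Type0) => Vec Nat (succ (succ (succ (succ zero))))
inferred type:
  forall (i : Type0), Type0
normal-order step count: 16
term was already normal: no
first redex: a beta-redex


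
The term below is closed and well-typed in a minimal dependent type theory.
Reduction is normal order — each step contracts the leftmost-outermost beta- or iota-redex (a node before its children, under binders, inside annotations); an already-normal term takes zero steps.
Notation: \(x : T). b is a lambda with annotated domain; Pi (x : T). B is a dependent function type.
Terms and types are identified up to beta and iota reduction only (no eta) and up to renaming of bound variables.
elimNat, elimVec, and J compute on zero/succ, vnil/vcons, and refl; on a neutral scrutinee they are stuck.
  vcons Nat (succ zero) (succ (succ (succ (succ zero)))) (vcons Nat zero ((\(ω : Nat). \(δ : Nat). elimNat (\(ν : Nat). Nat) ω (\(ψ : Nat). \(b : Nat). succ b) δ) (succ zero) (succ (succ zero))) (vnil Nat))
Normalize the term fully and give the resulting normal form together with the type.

reduced normal form:
  vcons Nat (succ zero) (succ (succ (succ (succ zero)))) (vcons Nat zero (succ (succ (succ zero))) (vnil Nat))
inferred type:
  Vec Nat (succ (succ zero))
observation: 9 normal-order steps separate the term from its normal form.


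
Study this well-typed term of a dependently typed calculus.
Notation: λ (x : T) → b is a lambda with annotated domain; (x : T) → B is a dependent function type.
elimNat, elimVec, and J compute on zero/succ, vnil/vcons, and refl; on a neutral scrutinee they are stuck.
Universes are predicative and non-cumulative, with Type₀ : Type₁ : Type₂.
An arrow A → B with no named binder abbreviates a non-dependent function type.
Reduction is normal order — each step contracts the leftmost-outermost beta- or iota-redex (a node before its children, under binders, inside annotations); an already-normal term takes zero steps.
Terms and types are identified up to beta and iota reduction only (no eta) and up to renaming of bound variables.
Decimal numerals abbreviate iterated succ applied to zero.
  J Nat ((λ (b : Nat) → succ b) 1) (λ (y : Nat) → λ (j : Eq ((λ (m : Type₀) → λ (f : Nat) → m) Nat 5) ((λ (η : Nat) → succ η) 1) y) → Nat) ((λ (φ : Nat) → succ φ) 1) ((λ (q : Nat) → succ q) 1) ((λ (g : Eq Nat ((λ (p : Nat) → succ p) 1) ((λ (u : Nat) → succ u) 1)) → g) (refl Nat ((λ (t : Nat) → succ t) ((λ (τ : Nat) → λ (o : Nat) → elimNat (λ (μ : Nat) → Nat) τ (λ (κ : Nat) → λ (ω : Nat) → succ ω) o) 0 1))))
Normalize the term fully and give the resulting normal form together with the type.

resulting normal form:
  2
type:
  Nat
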